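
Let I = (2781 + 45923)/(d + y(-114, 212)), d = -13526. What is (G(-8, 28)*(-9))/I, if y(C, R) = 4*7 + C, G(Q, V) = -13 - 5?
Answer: -275643/6088 ≈ -45.276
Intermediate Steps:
G(Q, V) = -18
y(C, R) = 28 + C
I = -12176/3403 (I = (2781 + 45923)/(-13526 + (28 - 114)) = 48704/(-13526 - 86) = 48704/(-13612) = 48704*(-1/13612) = -12176/3403 ≈ -3.5780)
(G(-8, 28)*(-9))/I = (-18*(-9))/(-12176/3403) = 162*(-3403/12176) = -275643/6088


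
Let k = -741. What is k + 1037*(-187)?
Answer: -194660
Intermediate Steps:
k + 1037*(-187) = -741 + 1037*(-187) = -741 - 193919 = -194660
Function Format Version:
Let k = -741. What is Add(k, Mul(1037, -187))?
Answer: -194660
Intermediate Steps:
Add(k, Mul(1037, -187)) = Add(-741, Mul(1037, -187)) = Add(-741, -193919) = -194660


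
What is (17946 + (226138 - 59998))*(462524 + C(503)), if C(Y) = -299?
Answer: 85089151350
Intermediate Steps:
(17946 + (226138 - 59998))*(462524 + C(503)) = (17946 + (226138 - 59998))*(462524 - 299) = (17946 + 166140)*462225 = 184086*462225 = 85089151350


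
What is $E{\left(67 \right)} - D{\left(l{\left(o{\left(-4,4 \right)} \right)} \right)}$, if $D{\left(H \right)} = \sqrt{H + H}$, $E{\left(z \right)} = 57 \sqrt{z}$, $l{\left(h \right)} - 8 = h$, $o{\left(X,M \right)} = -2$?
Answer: $- 2 \sqrt{3} + 57 \sqrt{67} \approx 463.1$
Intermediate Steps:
$l{\left(h \right)} = 8 + h$
$D{\left(H \right)} = \sqrt{2} \sqrt{H}$ ($D{\left(H \right)} = \sqrt{2 H} = \sqrt{2} \sqrt{H}$)
$E{\left(67 \right)} - D{\left(l{\left(o{\left(-4,4 \right)} \right)} \right)} = 57 \sqrt{67} - \sqrt{2} \sqrt{8 - 2} = 57 \sqrt{67} - \sqrt{2} \sqrt{6} = 57 \sqrt{67} - 2 \sqrt{3} = - 2 \sqrt{3} + 57 \sqrt{67}$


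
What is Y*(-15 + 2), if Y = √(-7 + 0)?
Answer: -13*I*√7 ≈ -34.395*I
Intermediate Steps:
Y = I*√7 (Y = √(-7) = I*√7 ≈ 2.6458*I)
Y*(-15 + 2) = (I*√7)*(-15 + 2) = (I*√7)*(-13) = -13*I*√7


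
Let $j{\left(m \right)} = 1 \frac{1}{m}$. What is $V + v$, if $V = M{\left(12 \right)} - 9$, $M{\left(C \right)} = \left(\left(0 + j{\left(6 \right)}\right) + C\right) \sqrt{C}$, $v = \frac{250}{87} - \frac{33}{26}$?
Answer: $- \frac{16729}{2262} + \frac{73 \sqrt{3}}{3} \approx 34.751$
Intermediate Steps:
$j{\left(m \right)} = \frac{1}{m}$
$v = \frac{3629}{2262}$ ($v = 250 \cdot \frac{1}{87} - \frac{33}{26} = \frac{250}{87} - \frac{33}{26} = \frac{3629}{2262} \approx 1.6043$)
$M{\left(C \right)} = \sqrt{C} \left(\frac{1}{6} + C\right)$ ($M{\left(C \right)} = \left(\left(0 + \frac{1}{6}\right) + C\right) \sqrt{C} = \left(\frac{1}{6} + C\right) \sqrt{C} = \sqrt{C} \left(\frac{1}{6} + C\right)$)
$V = -9 + \frac{73 \sqrt{3}}{3}$ ($V = \sqrt{12} \left(\frac{1}{6} + 12\right) - 9 = 2 \sqrt{3} \cdot \frac{73}{6} - 9 = \frac{73 \sqrt{3}}{3} - 9 = -9 + \frac{73 \sqrt{3}}{3} \approx 33.147$)
$V + v = \left(-9 + \frac{73 \sqrt{3}}{3}\right) + \frac{3629}{2262} = - \frac{16729}{2262} + \frac{73 \sqrt{3}}{3}$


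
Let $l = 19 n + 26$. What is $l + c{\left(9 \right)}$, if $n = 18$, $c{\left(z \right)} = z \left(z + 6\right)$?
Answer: $503$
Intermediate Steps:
$c{\left(z \right)} = z \left(6 + z\right)$
$l = 368$ ($l = 19 \cdot 18 + 26 = 342 + 26 = 368$)
$l + c{\left(9 \right)} = 368 + 9 \left(6 + 9\right) = 368 + 9 \cdot 15 = 368 + 135 = 503$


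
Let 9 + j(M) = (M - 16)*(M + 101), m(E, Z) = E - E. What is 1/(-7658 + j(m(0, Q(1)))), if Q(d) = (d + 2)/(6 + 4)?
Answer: -1/9283 ≈ -0.00010772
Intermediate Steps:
Q(d) = 1/5 + d/10 (Q(d) = (2 + d)/10 = (2 + d)*(1/10) = 1/5 + d/10)
m(E, Z) = 0
j(M) = -9 + (-16 + M)*(101 + M) (j(M) = -9 + (M - 16)*(M + 101) = -9 + (-16 + M)*(101 + M))
1/(-7658 + j(m(0, Q(1)))) = 1/(-7658 + (-1625 + 0**2 + 85*0)) = 1/(-7658 + (-1625 + 0 + 0)) = 1/(-7658 - 1625) = 1/(-9283) = -1/9283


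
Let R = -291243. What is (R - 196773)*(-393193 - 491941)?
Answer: 431959554144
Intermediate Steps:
(R - 196773)*(-393193 - 491941) = (-291243 - 196773)*(-393193 - 491941) = -488016*(-885134) = 431959554144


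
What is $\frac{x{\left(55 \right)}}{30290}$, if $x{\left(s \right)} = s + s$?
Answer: $\frac{11}{3029} \approx 0.0036316$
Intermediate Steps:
$x{\left(s \right)} = 2 s$
$\frac{x{\left(55 \right)}}{30290} = \frac{2 \cdot 55}{30290} = 110 \cdot \frac{1}{30290} = \frac{11}{3029}$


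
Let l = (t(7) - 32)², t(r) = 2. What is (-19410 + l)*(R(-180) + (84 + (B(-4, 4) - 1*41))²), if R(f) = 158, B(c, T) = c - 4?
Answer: -25599330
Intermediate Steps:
B(c, T) = -4 + c
l = 900 (l = (2 - 32)² = (-30)² = 900)
(-19410 + l)*(R(-180) + (84 + (B(-4, 4) - 1*41))²) = (-19410 + 900)*(158 + (84 + ((-4 - 4) - 1*41))²) = -18510*(158 + (84 + (-8 - 41))²) = -18510*(158 + (84 - 49)²) = -18510*(158 + 35²) = -18510*(158 + 1225) = -18510*1383 = -25599330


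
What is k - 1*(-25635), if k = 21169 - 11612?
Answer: 35192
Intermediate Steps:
k = 9557
k - 1*(-25635) = 9557 - 1*(-25635) = 9557 + 25635 = 35192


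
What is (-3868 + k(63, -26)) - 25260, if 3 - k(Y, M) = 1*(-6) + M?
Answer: -29093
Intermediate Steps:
k(Y, M) = 9 - M (k(Y, M) = 3 - (1*(-6) + M) = 3 - (-6 + M) = 3 + (6 - M) = 9 - M)
(-3868 + k(63, -26)) - 25260 = (-3868 + (9 - 1*(-26))) - 25260 = (-3868 + (9 + 26)) - 25260 = (-3868 + 35) - 25260 = -3833 - 25260 = -29093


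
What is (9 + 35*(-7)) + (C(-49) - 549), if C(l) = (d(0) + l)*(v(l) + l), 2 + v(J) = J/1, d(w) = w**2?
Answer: 4115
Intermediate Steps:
v(J) = -2 + J (v(J) = -2 + J/1 = -2 + J*1 = -2 + J)
C(l) = l*(-2 + 2*l) (C(l) = (0**2 + l)*((-2 + l) + l) = (0 + l)*(-2 + 2*l) = l*(-2 + 2*l))
(9 + 35*(-7)) + (C(-49) - 549) = (9 + 35*(-7)) + (2*(-49)*(-1 - 49) - 549) = (9 - 245) + (2*(-49)*(-50) - 549) = -236 + (4900 - 549) = -236 + 4351 = 4115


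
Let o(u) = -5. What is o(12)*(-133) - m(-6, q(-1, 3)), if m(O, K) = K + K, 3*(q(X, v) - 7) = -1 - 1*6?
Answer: 1967/3 ≈ 655.67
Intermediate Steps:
q(X, v) = 14/3 (q(X, v) = 7 + (-1 - 1*6)/3 = 7 + (-1 - 6)/3 = 7 + (⅓)*(-7) = 7 - 7/3 = 14/3)
m(O, K) = 2*K
o(12)*(-133) - m(-6, q(-1, 3)) = -5*(-133) - 2*14/3 = 665 - 1*28/3 = 665 - 28/3 = 1967/3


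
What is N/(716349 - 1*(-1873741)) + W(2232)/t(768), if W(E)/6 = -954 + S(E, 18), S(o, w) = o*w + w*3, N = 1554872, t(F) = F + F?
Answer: 12765802759/82882880 ≈ 154.02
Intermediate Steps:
t(F) = 2*F
S(o, w) = 3*w + o*w (S(o, w) = o*w + 3*w = 3*w + o*w)
W(E) = -5400 + 108*E (W(E) = 6*(-954 + 18*(3 + E)) = 6*(-954 + (54 + 18*E)) = 6*(-900 + 18*E) = -5400 + 108*E)
N/(716349 - 1*(-1873741)) + W(2232)/t(768) = 1554872/(716349 - 1*(-1873741)) + (-5400 + 108*2232)/((2*768)) = 1554872/(716349 + 1873741) + (-5400 + 241056)/1536 = 1554872/2590090 + 235656*(1/1536) = 1554872*(1/2590090) + 9819/64 = 777436/1295045 + 9819/64 = 12765802759/82882880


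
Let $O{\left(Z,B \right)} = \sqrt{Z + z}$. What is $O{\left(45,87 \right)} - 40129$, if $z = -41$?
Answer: $-40127$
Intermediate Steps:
$O{\left(Z,B \right)} = \sqrt{-41 + Z}$ ($O{\left(Z,B \right)} = \sqrt{Z - 41} = \sqrt{-41 + Z}$)
$O{\left(45,87 \right)} - 40129 = \sqrt{-41 + 45} - 40129 = \sqrt{4} - 40129 = 2 - 40129 = -40127$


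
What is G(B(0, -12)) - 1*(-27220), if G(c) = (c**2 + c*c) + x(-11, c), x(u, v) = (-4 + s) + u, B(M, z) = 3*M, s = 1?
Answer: 27206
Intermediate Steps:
x(u, v) = -3 + u (x(u, v) = (-4 + 1) + u = -3 + u)
G(c) = -14 + 2*c**2 (G(c) = (c**2 + c*c) + (-3 - 11) = (c**2 + c**2) - 14 = 2*c**2 - 14 = -14 + 2*c**2)
G(B(0, -12)) - 1*(-27220) = (-14 + 2*(3*0)**2) - 1*(-27220) = (-14 + 2*0**2) + 27220 = (-14 + 2*0) + 27220 = (-14 + 0) + 27220 = -14 + 27220 = 27206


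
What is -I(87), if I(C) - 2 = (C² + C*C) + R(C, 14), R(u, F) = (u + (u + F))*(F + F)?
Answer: -20404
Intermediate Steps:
R(u, F) = 2*F*(F + 2*u) (R(u, F) = (u + (F + u))*(2*F) = (F + 2*u)*(2*F) = 2*F*(F + 2*u))
I(C) = 394 + 2*C² + 56*C (I(C) = 2 + ((C² + C*C) + 2*14*(14 + 2*C)) = 2 + ((C² + C²) + (392 + 56*C)) = 2 + (2*C² + (392 + 56*C)) = 2 + (392 + 2*C² + 56*C) = 394 + 2*C² + 56*C)
-I(87) = -(394 + 2*87² + 56*87) = -(394 + 2*7569 + 4872) = -(394 + 15138 + 4872) = -1*20404 = -20404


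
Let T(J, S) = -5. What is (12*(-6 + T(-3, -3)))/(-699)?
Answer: 44/233 ≈ 0.18884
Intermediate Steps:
(12*(-6 + T(-3, -3)))/(-699) = (12*(-6 - 5))/(-699) = (12*(-11))*(-1/699) = -132*(-1/699) = 44/233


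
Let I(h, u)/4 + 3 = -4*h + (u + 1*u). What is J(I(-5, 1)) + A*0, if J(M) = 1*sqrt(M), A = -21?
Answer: 2*sqrt(19) ≈ 8.7178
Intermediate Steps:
I(h, u) = -12 - 16*h + 8*u (I(h, u) = -12 + 4*(-4*h + (u + 1*u)) = -12 + 4*(-4*h + (u + u)) = -12 + 4*(-4*h + 2*u) = -12 + (-16*h + 8*u) = -12 - 16*h + 8*u)
J(M) = sqrt(M)
J(I(-5, 1)) + A*0 = sqrt(-12 - 16*(-5) + 8*1) - 21*0 = sqrt(-12 + 80 + 8) + 0 = sqrt(76) + 0 = 2*sqrt(19) + 0 = 2*sqrt(19)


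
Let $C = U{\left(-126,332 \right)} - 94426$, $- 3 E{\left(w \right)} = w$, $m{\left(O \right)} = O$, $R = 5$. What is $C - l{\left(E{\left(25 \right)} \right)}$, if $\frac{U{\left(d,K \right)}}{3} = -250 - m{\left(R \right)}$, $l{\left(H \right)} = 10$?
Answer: $-95201$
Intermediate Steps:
$E{\left(w \right)} = - \frac{w}{3}$
$U{\left(d,K \right)} = -765$ ($U{\left(d,K \right)} = 3 \left(-250 - 5\right) = 3 \left(-255\right) = -765$)
$C = -95191$ ($C = -765 - 94426 = -95191$)
$C - l{\left(E{\left(25 \right)} \right)} = -95191 - 10 = -95201$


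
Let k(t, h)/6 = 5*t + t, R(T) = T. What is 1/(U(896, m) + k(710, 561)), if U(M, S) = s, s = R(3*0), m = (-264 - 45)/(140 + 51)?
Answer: 1/25560 ≈ 3.9124e-5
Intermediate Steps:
m = -309/191 ≈ -1.6178
s = 0 (s = 3*0 = 0)
U(M, S) = 0
k(t, h) = 36*t (k(t, h) = 6*(5*t + t) = 6*(6*t) = 36*t)
1/(U(896, m) + k(710, 561)) = 1/(0 + 36*710) = 1/(0 + 25560) = 1/25560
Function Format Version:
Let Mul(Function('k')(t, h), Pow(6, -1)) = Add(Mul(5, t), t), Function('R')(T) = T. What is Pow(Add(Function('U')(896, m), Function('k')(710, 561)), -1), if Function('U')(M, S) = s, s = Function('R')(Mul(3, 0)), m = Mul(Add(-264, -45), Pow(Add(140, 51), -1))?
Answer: Rational(1, 25560) ≈ 3.9124e-5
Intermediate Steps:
m = Rational(-309, 191) (m = Mul(-309, Pow(191, -1)) = Mul(-309, Rational(1, 191)) = Rational(-309, 191) ≈ -1.6178)
s = 0 (s = Mul(3, 0) = 0)
Function('U')(M, S) = 0
Function('k')(t, h) = Mul(36, t) (Function('k')(t, h) = Mul(6, Add(Mul(5, t), t)) = Mul(6, Mul(6, t)) = Mul(36, t))
Pow(Add(Function('U')(896, m), Function('k')(710, 561)), -1) = Pow(Add(0, Mul(36, 710)), -1) = Pow(Add(0, 25560), -1) = Pow(25560, -1) = Rational(1, 25560)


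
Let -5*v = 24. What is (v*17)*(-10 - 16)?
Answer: 10608/5 ≈ 2121.6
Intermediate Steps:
v = -24/5 (v = -1/5*24 = -24/5 ≈ -4.8000)
(v*17)*(-10 - 16) = (-24/5*17)*(-10 - 16) = -408/5*(-26) = 10608/5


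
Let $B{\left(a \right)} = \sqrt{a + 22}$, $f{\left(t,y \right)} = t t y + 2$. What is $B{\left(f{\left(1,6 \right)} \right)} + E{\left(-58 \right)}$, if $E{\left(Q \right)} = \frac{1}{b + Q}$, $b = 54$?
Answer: $- \frac{1}{4} + \sqrt{30} \approx 5.2272$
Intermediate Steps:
$E{\left(Q \right)} = \frac{1}{54 + Q}$
$f{\left(t,y \right)} = 2 + y t^{2}$ ($f{\left(t,y \right)} = t^{2} y + 2 = y t^{2} + 2 = 2 + y t^{2}$)
$B{\left(a \right)} = \sqrt{22 + a}$
$B{\left(f{\left(1,6 \right)} \right)} + E{\left(-58 \right)} = \sqrt{22 + \left(2 + 6 \cdot 1^{2}\right)} + \frac{1}{54 - 58} = \sqrt{22 + \left(2 + 6 \cdot 1\right)} + \frac{1}{-4} = \sqrt{22 + \left(2 + 6\right)} - \frac{1}{4} = \sqrt{22 + 8} - \frac{1}{4} = \sqrt{30} - \frac{1}{4} = - \frac{1}{4} + \sqrt{30}$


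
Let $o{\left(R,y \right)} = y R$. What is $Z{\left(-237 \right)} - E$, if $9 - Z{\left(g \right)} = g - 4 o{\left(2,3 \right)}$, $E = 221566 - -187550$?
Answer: $-408846$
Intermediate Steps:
$E = 409116$ ($E = 221566 + 187550 = 409116$)
$o{\left(R,y \right)} = R y$
$Z{\left(g \right)} = 33 - g$ ($Z{\left(g \right)} = 9 - \left(g - 4 \cdot 2 \cdot 3\right) = 9 - \left(g - 24\right) = 9 - \left(-24 + g\right) = 33 - g$)
$Z{\left(-237 \right)} - E = \left(33 - -237\right) - 409116 = \left(33 + 237\right) - 409116 = 270 - 409116 = -408846$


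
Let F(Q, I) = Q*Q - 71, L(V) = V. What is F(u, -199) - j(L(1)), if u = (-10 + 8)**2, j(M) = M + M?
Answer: -57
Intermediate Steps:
j(M) = 2*M
u = 4 (u = (-2)**2 = 4)
F(Q, I) = -71 + Q**2 (F(Q, I) = Q**2 - 71 = -71 + Q**2)
F(u, -199) - j(L(1)) = (-71 + 4**2) - 2 = (-71 + 16) - 1*2 = -55 - 2 = -57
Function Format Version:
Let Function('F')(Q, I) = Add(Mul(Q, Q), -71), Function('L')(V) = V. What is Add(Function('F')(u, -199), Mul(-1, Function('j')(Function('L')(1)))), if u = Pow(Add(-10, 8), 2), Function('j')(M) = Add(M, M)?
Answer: -57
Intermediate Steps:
Function('j')(M) = Mul(2, M)
u = 4 (u = Pow(-2, 2) = 4)
Function('F')(Q, I) = Add(-71, Pow(Q, 2)) (Function('F')(Q, I) = Add(Pow(Q, 2), -71) = Add(-71, Pow(Q, 2)))
Add(Function('F')(u, -199), Mul(-1, Function('j')(Function('L')(1)))) = Add(Add(-71, Pow(4, 2)), Mul(-1, Mul(2, 1))) = Add(Add(-71, 16), Mul(-1, 2)) = Add(-55, -2) = -57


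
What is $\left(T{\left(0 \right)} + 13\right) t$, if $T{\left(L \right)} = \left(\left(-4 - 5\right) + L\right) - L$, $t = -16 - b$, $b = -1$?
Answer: $-60$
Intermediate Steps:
$t = -15$ ($t = -16 - -1 = -16 + 1 = -15$)
$T{\left(L \right)} = -9$ ($T{\left(L \right)} = \left(-9 + L\right) - L = -9$)
$\left(T{\left(0 \right)} + 13\right) t = \left(-9 + 13\right) \left(-15\right) = 4 \left(-15\right) = -60$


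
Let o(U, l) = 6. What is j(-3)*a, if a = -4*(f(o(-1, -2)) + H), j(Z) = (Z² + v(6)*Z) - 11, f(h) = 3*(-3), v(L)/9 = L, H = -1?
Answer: -6560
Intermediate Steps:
v(L) = 9*L
f(h) = -9
j(Z) = -11 + Z² + 54*Z (j(Z) = (Z² + (9*6)*Z) - 11 = (Z² + 54*Z) - 11 = -11 + Z² + 54*Z)
a = 40 (a = -4*(-9 - 1) = -4*(-10) = 40)
j(-3)*a = (-11 + (-3)² + 54*(-3))*40 = (-11 + 9 - 162)*40 = -164*40 = -6560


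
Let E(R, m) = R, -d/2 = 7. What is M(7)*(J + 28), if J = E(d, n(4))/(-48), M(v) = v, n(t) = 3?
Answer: 4753/24 ≈ 198.04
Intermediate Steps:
d = -14 (d = -2*7 = -14)
J = 7/24 (J = -14/(-48) = -14*(-1/48) = 7/24 ≈ 0.29167)
M(7)*(J + 28) = 7*(7/24 + 28) = 7*(679/24) = 4753/24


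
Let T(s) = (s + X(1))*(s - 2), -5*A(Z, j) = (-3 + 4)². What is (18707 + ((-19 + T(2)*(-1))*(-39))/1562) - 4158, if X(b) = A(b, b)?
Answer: 22726279/1562 ≈ 14549.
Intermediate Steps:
A(Z, j) = -⅕ (A(Z, j) = -(-3 + 4)²/5 = -⅕*1² = -⅕*1 = -⅕)
X(b) = -⅕
T(s) = (-2 + s)*(-⅕ + s) (T(s) = (s - ⅕)*(s - 2) = (-⅕ + s)*(-2 + s) = (-2 + s)*(-⅕ + s))
(18707 + ((-19 + T(2)*(-1))*(-39))/1562) - 4158 = (18707 + ((-19 + (⅖ + 2² - 11/5*2)*(-1))*(-39))/1562) - 4158 = (18707 + ((-19 + (⅖ + 4 - 22/5)*(-1))*(-39))*(1/1562)) - 4158 = (18707 + ((-19 + 0*(-1))*(-39))*(1/1562)) - 4158 = (18707 + ((-19 + 0)*(-39))*(1/1562)) - 4158 = (18707 - 19*(-39)*(1/1562)) - 4158 = (18707 + 741*(1/1562)) - 4158 = (18707 + 741/1562) - 4158 = 29221075/1562 - 4158 = 22726279/1562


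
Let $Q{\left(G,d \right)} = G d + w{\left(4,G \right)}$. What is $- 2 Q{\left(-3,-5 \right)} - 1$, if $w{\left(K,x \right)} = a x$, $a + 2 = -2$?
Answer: $-55$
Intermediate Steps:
$a = -4$ ($a = -2 - 2 = -4$)
$w{\left(K,x \right)} = - 4 x$
$Q{\left(G,d \right)} = - 4 G + G d$ ($Q{\left(G,d \right)} = G d - 4 G = - 4 G + G d$)
$- 2 Q{\left(-3,-5 \right)} - 1 = - 2 \left(- 3 \left(-4 - 5\right)\right) - 1 = - 2 \left(\left(-3\right) \left(-9\right)\right) - 1 = \left(-2\right) 27 - 1 = -54 - 1 = -55$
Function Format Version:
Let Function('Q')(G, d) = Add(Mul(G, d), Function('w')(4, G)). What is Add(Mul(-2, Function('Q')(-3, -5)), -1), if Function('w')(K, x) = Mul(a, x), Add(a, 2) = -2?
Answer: -55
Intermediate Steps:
a = -4 (a = Add(-2, -2) = -4)
Function('w')(K, x) = Mul(-4, x)
Function('Q')(G, d) = Add(Mul(-4, G), Mul(G, d)) (Function('Q')(G, d) = Add(Mul(G, d), Mul(-4, G)) = Add(Mul(-4, G), Mul(G, d)))
Add(Mul(-2, Function('Q')(-3, -5)), -1) = Add(Mul(-2, Mul(-3, Add(-4, -5))), -1) = Add(Mul(-2, Mul(-3, -9)), -1) = Add(Mul(-2, 27), -1) = Add(-54, -1) = -55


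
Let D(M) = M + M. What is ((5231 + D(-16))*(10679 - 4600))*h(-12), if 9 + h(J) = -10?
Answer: -600489699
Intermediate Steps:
h(J) = -19 (h(J) = -9 - 10 = -19)
D(M) = 2*M
((5231 + D(-16))*(10679 - 4600))*h(-12) = ((5231 + 2*(-16))*(10679 - 4600))*(-19) = ((5231 - 32)*6079)*(-19) = (5199*6079)*(-19) = 31604721*(-19) = -600489699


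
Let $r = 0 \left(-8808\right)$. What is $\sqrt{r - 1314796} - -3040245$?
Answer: $3040245 + 2 i \sqrt{328699} \approx 3.0402 \cdot 10^{6} + 1146.6 i$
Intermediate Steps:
$r = 0$
$\sqrt{r - 1314796} - -3040245 = \sqrt{0 - 1314796} - -3040245 = \sqrt{-1314796} + 3040245 = 2 i \sqrt{328699} + 3040245 = 3040245 + 2 i \sqrt{328699}$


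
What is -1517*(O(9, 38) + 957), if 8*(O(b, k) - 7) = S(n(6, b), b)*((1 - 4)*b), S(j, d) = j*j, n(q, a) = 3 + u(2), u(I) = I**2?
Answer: -9692113/8 ≈ -1.2115e+6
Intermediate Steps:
n(q, a) = 7 (n(q, a) = 3 + 2**2 = 3 + 4 = 7)
S(j, d) = j**2
O(b, k) = 7 - 147*b/8 (O(b, k) = 7 + (7**2*((1 - 4)*b))/8 = 7 + (49*(-3*b))/8 = 7 + (-147*b)/8 = 7 - 147*b/8)
-1517*(O(9, 38) + 957) = -1517*((7 - 147/8*9) + 957) = -1517*((7 - 1323/8) + 957) = -1517*(-1267/8 + 957) = -1517*6389/8 = -9692113/8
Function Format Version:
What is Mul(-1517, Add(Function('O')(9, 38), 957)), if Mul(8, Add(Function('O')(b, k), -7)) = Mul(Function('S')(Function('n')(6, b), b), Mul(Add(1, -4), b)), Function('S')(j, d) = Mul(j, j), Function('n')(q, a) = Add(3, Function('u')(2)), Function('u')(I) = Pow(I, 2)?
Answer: Rational(-9692113, 8) ≈ -1.2115e+6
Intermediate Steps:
Function('n')(q, a) = 7 (Function('n')(q, a) = Add(3, Pow(2, 2)) = Add(3, 4) = 7)
Function('S')(j, d) = Pow(j, 2)
Function('O')(b, k) = Add(7, Mul(Rational(-147, 8), b)) (Function('O')(b, k) = Add(7, Mul(Rational(1, 8), Mul(Pow(7, 2), Mul(Add(1, -4), b)))) = Add(7, Mul(Rational(1, 8), Mul(49, Mul(-3, b)))) = Add(7, Mul(Rational(1, 8), Mul(-147, b))) = Add(7, Mul(Rational(-147, 8), b)))
Mul(-1517, Add(Function('O')(9, 38), 957)) = Mul(-1517, Add(Add(7, Mul(Rational(-147, 8), 9)), 957)) = Mul(-1517, Add(Add(7, Rational(-1323, 8)), 957)) = Mul(-1517, Add(Rational(-1267, 8), 957)) = Mul(-1517, Rational(6389, 8)) = Rational(-9692113, 8)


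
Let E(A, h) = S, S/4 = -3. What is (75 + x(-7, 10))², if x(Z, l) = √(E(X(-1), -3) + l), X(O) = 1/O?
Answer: (75 + I*√2)² ≈ 5623.0 + 212.13*I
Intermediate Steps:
S = -12 (S = 4*(-3) = -12)
E(A, h) = -12
x(Z, l) = √(-12 + l)
(75 + x(-7, 10))² = (75 + √(-12 + 10))² = (75 + √(-2))² = (75 + I*√2)²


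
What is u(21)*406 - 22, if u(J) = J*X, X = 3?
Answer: 25556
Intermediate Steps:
u(J) = 3*J (u(J) = J*3 = 3*J)
u(21)*406 - 22 = (3*21)*406 - 22 = 63*406 - 22 = 25578 - 22 = 25556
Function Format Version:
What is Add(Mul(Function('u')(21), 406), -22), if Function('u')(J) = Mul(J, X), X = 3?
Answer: 25556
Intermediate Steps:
Function('u')(J) = Mul(3, J) (Function('u')(J) = Mul(J, 3) = Mul(3, J))
Add(Mul(Function('u')(21), 406), -22) = Add(Mul(Mul(3, 21), 406), -22) = Add(Mul(63, 406), -22) = Add(25578, -22) = 25556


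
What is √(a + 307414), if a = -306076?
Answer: √1338 ≈ 36.579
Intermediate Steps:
√(a + 307414) = √(-306076 + 307414) = √1338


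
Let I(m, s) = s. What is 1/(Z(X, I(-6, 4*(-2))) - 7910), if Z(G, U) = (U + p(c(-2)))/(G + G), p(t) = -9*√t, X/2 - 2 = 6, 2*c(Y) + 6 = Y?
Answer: -675008/5339482059 + 16*I/1779827353 ≈ -0.00012642 + 8.9896e-9*I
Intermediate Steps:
c(Y) = -3 + Y/2
X = 16 (X = 4 + 2*6 = 4 + 12 = 16)
Z(G, U) = (U - 18*I)/(2*G) (Z(G, U) = (U - 9*√(-3 + (½)*(-2)))/(G + G) = (U - 9*√(-3 - 1))/((2*G)) = (U - 18*I)*(1/(2*G)) = (U - 18*I)/(2*G))
1/(Z(X, I(-6, 4*(-2))) - 7910) = 1/((½)*(4*(-2) - 18*I)/16 - 7910) = 1/((½)*(1/16)*(-8 - 18*I) - 7910) = 1/((-¼ - 9*I/16) - 7910) = 1/(-31641/4 - 9*I/16) = 256*(-31641/4 + 9*I/16)/16018446177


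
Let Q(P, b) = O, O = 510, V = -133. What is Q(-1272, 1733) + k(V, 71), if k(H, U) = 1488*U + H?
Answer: 106025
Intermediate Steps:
Q(P, b) = 510
k(H, U) = H + 1488*U
Q(-1272, 1733) + k(V, 71) = 510 + (-133 + 1488*71) = 510 + (-133 + 105648) = 510 + 105515 = 106025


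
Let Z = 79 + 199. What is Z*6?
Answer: 1668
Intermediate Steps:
Z = 278
Z*6 = 278*6 = 1668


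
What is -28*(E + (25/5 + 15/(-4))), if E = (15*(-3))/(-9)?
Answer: -175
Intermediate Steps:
E = 5 (E = -45*(-1/9) = 5)
-28*(E + (25/5 + 15/(-4))) = -28*(5 + (25/5 + 15/(-4))) = -28*(5 + (25*(1/5) + 15*(-1/4))) = -28*(5 + (5 - 15/4)) = -28*(5 + 5/4) = -28*25/4 = -175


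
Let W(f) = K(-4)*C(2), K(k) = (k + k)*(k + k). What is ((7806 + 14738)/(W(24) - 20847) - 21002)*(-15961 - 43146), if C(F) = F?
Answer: 25721178377074/20719 ≈ 1.2414e+9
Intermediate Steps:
K(k) = 4*k² (K(k) = (2*k)*(2*k) = 4*k²)
W(f) = 128 (W(f) = (4*(-4)²)*2 = (4*16)*2 = 64*2 = 128)
((7806 + 14738)/(W(24) - 20847) - 21002)*(-15961 - 43146) = ((7806 + 14738)/(128 - 20847) - 21002)*(-15961 - 43146) = (22544/(-20719) - 21002)*(-59107) = (22544*(-1/20719) - 21002)*(-59107) = (-22544/20719 - 21002)*(-59107) = -435162982/20719*(-59107) = 25721178377074/20719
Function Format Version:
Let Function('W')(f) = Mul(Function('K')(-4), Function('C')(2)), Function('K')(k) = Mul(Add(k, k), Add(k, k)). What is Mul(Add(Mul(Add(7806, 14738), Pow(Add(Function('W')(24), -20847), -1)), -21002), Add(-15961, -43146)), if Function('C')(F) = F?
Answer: Rational(25721178377074, 20719) ≈ 1.2414e+9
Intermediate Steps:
Function('K')(k) = Mul(4, Pow(k, 2)) (Function('K')(k) = Mul(Mul(2, k), Mul(2, k)) = Mul(4, Pow(k, 2)))
Function('W')(f) = 128 (Function('W')(f) = Mul(Mul(4, Pow(-4, 2)), 2) = Mul(Mul(4, 16), 2) = Mul(64, 2) = 128)
Mul(Add(Mul(Add(7806, 14738), Pow(Add(Function('W')(24), -20847), -1)), -21002), Add(-15961, -43146)) = Mul(Add(Mul(Add(7806, 14738), Pow(Add(128, -20847), -1)), -21002), Add(-15961, -43146)) = Mul(Add(Mul(22544, Pow(-20719, -1)), -21002), -59107) = Mul(Add(Mul(22544, Rational(-1, 20719)), -21002), -59107) = Mul(Add(Rational(-22544, 20719), -21002), -59107) = Mul(Rational(-435162982, 20719), -59107) = Rational(25721178377074, 20719)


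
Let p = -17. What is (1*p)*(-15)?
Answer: 255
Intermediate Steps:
(1*p)*(-15) = (1*(-17))*(-15) = -17*(-15) = 255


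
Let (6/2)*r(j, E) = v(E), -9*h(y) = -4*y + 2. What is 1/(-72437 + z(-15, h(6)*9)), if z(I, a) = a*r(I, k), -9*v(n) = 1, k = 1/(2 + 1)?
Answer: -27/1955821 ≈ -1.3805e-5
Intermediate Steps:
h(y) = -2/9 + 4*y/9 (h(y) = -(-4*y + 2)/9 = -(2 - 4*y)/9 = -2/9 + 4*y/9)
k = 1/3 ≈ 0.33333
v(n) = -1/9 (v(n) = -1/9*1 = -1/9)
r(j, E) = -1/27 (r(j, E) = (1/3)*(-1/9) = -1/27)
z(I, a) = -a/27 (z(I, a) = a*(-1/27) = -a/27)
1/(-72437 + z(-15, h(6)*9)) = 1/(-72437 - (-2/9 + (4/9)*6)*9/27) = 1/(-72437 - (-2/9 + 8/3)*9/27) = 1/(-72437 - 22*9/243) = 1/(-72437 - 1/27*22) = 1/(-72437 - 22/27) = 1/(-1955821/27) = -27/1955821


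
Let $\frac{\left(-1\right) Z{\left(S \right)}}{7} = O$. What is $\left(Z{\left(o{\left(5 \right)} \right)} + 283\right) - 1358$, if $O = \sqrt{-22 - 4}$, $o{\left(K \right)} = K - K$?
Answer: $-1075 - 7 i \sqrt{26} \approx -1075.0 - 35.693 i$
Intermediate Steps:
$o{\left(K \right)} = 0$
$O = i \sqrt{26}$ ($O = \sqrt{-26} = i \sqrt{26} \approx 5.099 i$)
$Z{\left(S \right)} = - 7 i \sqrt{26}$
$\left(Z{\left(o{\left(5 \right)} \right)} + 283\right) - 1358 = \left(- 7 i \sqrt{26} + 283\right) - 1358 = \left(283 - 7 i \sqrt{26}\right) - 1358 = -1075 - 7 i \sqrt{26}$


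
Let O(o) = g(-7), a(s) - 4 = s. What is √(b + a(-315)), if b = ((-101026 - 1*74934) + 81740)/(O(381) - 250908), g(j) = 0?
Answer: I*√24942997266/8961 ≈ 17.625*I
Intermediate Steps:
a(s) = 4 + s
O(o) = 0
b = 3365/8961 (b = ((-101026 - 1*74934) + 81740)/(0 - 250908) = ((-101026 - 74934) + 81740)/(-250908) = (-175960 + 81740)*(-1/250908) = -94220*(-1/250908) = 3365/8961 ≈ 0.37552)
√(b + a(-315)) = √(3365/8961 + (4 - 315)) = √(3365/8961 - 311) = √(-2783506/8961) = I*√24942997266/8961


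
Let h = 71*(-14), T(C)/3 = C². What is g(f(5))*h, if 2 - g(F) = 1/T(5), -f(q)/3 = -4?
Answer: -148106/75 ≈ -1974.7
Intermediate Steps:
f(q) = 12 (f(q) = -3*(-4) = 12)
T(C) = 3*C²
g(F) = 149/75 (g(F) = 2 - 1/(3*5²) = 2 - 1/(3*25) = 2 - 1/75 = 149/75)
h = -994
g(f(5))*h = (149/75)*(-994) = -148106/75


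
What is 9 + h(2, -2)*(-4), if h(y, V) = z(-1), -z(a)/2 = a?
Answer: 1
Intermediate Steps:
z(a) = -2*a
h(y, V) = 2 (h(y, V) = -2*(-1) = 2)
9 + h(2, -2)*(-4) = 9 + 2*(-4) = 9 - 8 = 1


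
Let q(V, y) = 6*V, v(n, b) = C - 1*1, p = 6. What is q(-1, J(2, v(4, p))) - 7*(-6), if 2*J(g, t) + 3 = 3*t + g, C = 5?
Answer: 36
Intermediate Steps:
v(n, b) = 4 (v(n, b) = 5 - 1*1 = 5 - 1 = 4)
J(g, t) = -3/2 + g/2 + 3*t/2 (J(g, t) = -3/2 + (3*t + g)/2 = -3/2 + (g + 3*t)/2 = -3/2 + (g/2 + 3*t/2) = -3/2 + g/2 + 3*t/2)
q(-1, J(2, v(4, p))) - 7*(-6) = 6*(-1) - 7*(-6) = -6 + 42 = 36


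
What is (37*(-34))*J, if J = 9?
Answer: -11322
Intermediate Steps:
(37*(-34))*J = (37*(-34))*9 = -1258*9 = -11322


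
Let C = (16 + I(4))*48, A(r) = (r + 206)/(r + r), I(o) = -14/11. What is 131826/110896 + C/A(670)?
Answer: 48199535499/44524744 ≈ 1082.5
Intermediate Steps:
I(o) = -14/11 (I(o) = -14*1/11 = -14/11)
A(r) = (206 + r)/(2*r) (A(r) = (206 + r)/((2*r)) = (206 + r)*(1/(2*r)) = (206 + r)/(2*r))
C = 7776/11 (C = (16 - 14/11)*48 = (162/11)*48 = 7776/11 ≈ 706.91)
131826/110896 + C/A(670) = 131826/110896 + 7776/(11*(((1/2)*(206 + 670)/670))) = 131826*(1/110896) + 7776/(11*(((1/2)*(1/670)*876))) = 65913/55448 + 7776/(11*(219/335)) = 65913/55448 + (7776/11)*(335/219) = 65913/55448 + 868320/803 = 48199535499/44524744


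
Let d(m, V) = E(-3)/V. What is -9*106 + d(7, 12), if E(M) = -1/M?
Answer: -34343/36 ≈ -953.97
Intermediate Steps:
d(m, V) = 1/(3*V) (d(m, V) = (-1/(-3))/V = (-1*(-1/3))/V = 1/(3*V))
-9*106 + d(7, 12) = -9*106 + (1/3)/12 = -954 + (1/3)*(1/12) = -954 + 1/36 = -34343/36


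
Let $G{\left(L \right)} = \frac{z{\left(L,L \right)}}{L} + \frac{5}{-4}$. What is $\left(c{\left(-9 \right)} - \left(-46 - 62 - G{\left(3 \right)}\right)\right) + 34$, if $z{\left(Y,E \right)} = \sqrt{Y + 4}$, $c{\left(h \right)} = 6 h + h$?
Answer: $\frac{311}{4} + \frac{\sqrt{7}}{3} \approx 78.632$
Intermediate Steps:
$c{\left(h \right)} = 7 h$
$z{\left(Y,E \right)} = \sqrt{4 + Y}$
$G{\left(L \right)} = - \frac{5}{4} + \frac{\sqrt{4 + L}}{L}$ ($G{\left(L \right)} = \frac{\sqrt{4 + L}}{L} + \frac{5}{-4} = \frac{\sqrt{4 + L}}{L} + 5 \left(- \frac{1}{4}\right) = \frac{\sqrt{4 + L}}{L} - \frac{5}{4} = - \frac{5}{4} + \frac{\sqrt{4 + L}}{L}$)
$\left(c{\left(-9 \right)} - \left(-46 - 62 - G{\left(3 \right)}\right)\right) + 34 = \left(7 \left(-9\right) - \left(- \frac{179}{4} - 62 - \frac{\sqrt{4 + 3}}{3}\right)\right) + 34 = \left(-63 - \left(- \frac{427}{4} - \frac{\sqrt{7}}{3}\right)\right) + 34 = \left(-63 + \left(\left(- \frac{5}{4} + \frac{\sqrt{7}}{3}\right) + 108\right)\right) + 34 = \left(-63 + \left(\frac{427}{4} + \frac{\sqrt{7}}{3}\right)\right) + 34 = \left(\frac{175}{4} + \frac{\sqrt{7}}{3}\right) + 34 = \frac{311}{4} + \frac{\sqrt{7}}{3}$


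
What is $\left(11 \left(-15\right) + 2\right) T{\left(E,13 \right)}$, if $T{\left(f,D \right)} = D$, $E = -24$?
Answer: $-2119$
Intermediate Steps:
$\left(11 \left(-15\right) + 2\right) T{\left(E,13 \right)} = \left(11 \left(-15\right) + 2\right) 13 = \left(-165 + 2\right) 13 = \left(-163\right) 13 = -2119$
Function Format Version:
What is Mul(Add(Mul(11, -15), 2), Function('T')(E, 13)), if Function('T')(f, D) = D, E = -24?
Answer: -2119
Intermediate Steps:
Mul(Add(Mul(11, -15), 2), Function('T')(E, 13)) = Mul(Add(Mul(11, -15), 2), 13) = Mul(Add(-165, 2), 13) = Mul(-163, 13) = -2119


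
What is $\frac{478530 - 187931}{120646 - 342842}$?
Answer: $- \frac{290599}{222196} \approx -1.3078$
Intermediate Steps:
$\frac{478530 - 187931}{120646 - 342842} = \frac{290599}{120646 - 342842} = \frac{290599}{-222196} = 290599 \left(- \frac{1}{222196}\right) = - \frac{290599}{222196}$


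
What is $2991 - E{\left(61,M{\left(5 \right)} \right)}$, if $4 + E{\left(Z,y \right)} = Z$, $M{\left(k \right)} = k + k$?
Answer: $2934$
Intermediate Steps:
$M{\left(k \right)} = 2 k$
$E{\left(Z,y \right)} = -4 + Z$
$2991 - E{\left(61,M{\left(5 \right)} \right)} = 2991 - \left(-4 + 61\right) = 2991 - 57 = 2934$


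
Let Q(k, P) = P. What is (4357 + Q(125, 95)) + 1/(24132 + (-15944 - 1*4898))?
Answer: 14647081/3290 ≈ 4452.0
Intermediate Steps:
(4357 + Q(125, 95)) + 1/(24132 + (-15944 - 1*4898)) = (4357 + 95) + 1/(24132 + (-15944 - 1*4898)) = 4452 + 1/(24132 + (-15944 - 4898)) = 4452 + 1/(24132 - 20842) = 4452 + 1/3290 = 14647081/3290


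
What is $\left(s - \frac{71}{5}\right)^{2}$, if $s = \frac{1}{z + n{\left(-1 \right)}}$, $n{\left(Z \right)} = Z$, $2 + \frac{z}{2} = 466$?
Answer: $\frac{4331219344}{21483225} \approx 201.61$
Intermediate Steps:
$z = 928$ ($z = -4 + 2 \cdot 466 = -4 + 932 = 928$)
$s = \frac{1}{927}$ ($s = \frac{1}{928 - 1} = \frac{1}{927} \approx 0.0010787$)
$\left(s - \frac{71}{5}\right)^{2} = \left(\frac{1}{927} - \frac{71}{5}\right)^{2} = \left(- \frac{65812}{4635}\right)^{2} = \frac{4331219344}{21483225}$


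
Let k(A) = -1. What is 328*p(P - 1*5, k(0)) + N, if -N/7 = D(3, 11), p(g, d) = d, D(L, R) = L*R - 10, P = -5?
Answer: -489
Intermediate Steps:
D(L, R) = -10 + L*R
N = -161 (N = -7*(-10 + 3*11) = -7*(-10 + 33) = -7*23 = -161)
328*p(P - 1*5, k(0)) + N = 328*(-1) - 161 = -328 - 161 = -489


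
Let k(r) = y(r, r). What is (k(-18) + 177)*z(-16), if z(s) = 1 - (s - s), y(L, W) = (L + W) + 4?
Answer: 145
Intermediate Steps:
y(L, W) = 4 + L + W
k(r) = 4 + 2*r (k(r) = 4 + r + r = 4 + 2*r)
z(s) = 1 (z(s) = 1 - 1*0 = 1 + 0 = 1)
(k(-18) + 177)*z(-16) = ((4 + 2*(-18)) + 177)*1 = ((4 - 36) + 177)*1 = (-32 + 177)*1 = 145*1 = 145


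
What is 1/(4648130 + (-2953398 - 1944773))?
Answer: -1/250041 ≈ -3.9993e-6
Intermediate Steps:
1/(4648130 + (-2953398 - 1944773)) = 1/(4648130 - 4898171) = 1/(-250041) = -1/250041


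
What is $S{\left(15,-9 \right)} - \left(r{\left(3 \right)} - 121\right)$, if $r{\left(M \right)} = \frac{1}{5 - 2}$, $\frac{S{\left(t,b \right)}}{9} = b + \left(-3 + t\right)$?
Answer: $\frac{443}{3} \approx 147.67$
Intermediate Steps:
$S{\left(t,b \right)} = -27 + 9 b + 9 t$ ($S{\left(t,b \right)} = 9 \left(b + \left(-3 + t\right)\right) = 9 \left(-3 + b + t\right) = -27 + 9 b + 9 t$)
$r{\left(M \right)} = \frac{1}{3}$
$S{\left(15,-9 \right)} - \left(r{\left(3 \right)} - 121\right) = \left(-27 + 9 \left(-9\right) + 9 \cdot 15\right) - \left(\frac{1}{3} - 121\right) = \left(-27 - 81 + 135\right) - \left(\frac{1}{3} - 121\right) = 27 - - \frac{362}{3} = 27 + \frac{362}{3} = \frac{443}{3}$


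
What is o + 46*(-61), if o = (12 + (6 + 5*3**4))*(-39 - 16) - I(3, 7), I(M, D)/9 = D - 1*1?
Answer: -26125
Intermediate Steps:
I(M, D) = -9 + 9*D (I(M, D) = 9*(D - 1*1) = 9*(D - 1) = 9*(-1 + D) = -9 + 9*D)
o = -23319 (o = (12 + (6 + 5*3**4))*(-39 - 16) - (-9 + 9*7) = (12 + (6 + 5*81))*(-55) - (-9 + 63) = (12 + (6 + 405))*(-55) - 1*54 = (12 + 411)*(-55) - 54 = 423*(-55) - 54 = -23265 - 54 = -23319)
o + 46*(-61) = -23319 + 46*(-61) = -23319 - 2806 = -26125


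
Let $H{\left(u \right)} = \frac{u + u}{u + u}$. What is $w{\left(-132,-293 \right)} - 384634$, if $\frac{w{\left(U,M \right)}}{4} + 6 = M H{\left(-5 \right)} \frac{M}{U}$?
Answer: $- \frac{12779563}{33} \approx -3.8726 \cdot 10^{5}$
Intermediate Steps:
$H{\left(u \right)} = 1$ ($H{\left(u \right)} = \frac{2 u}{2 u} = 2 u \frac{1}{2 u} = 1$)
$w{\left(U,M \right)} = -24 + \frac{4 M^{2}}{U}$ ($w{\left(U,M \right)} = -24 + 4 M 1 \frac{M}{U} = -24 + 4 M \frac{M}{U} = -24 + 4 \frac{M^{2}}{U} = -24 + \frac{4 M^{2}}{U}$)
$w{\left(-132,-293 \right)} - 384634 = \left(-24 + \frac{4 \left(-293\right)^{2}}{-132}\right) - 384634 = \left(-24 + 4 \cdot 85849 \left(- \frac{1}{132}\right)\right) - 384634 = \left(-24 - \frac{85849}{33}\right) - 384634 = - \frac{86641}{33} - 384634 = - \frac{12779563}{33}$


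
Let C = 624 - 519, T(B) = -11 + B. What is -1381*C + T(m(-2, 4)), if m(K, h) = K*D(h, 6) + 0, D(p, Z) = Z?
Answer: -145028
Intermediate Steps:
m(K, h) = 6*K (m(K, h) = K*6 + 0 = 6*K + 0 = 6*K)
C = 105
-1381*C + T(m(-2, 4)) = -1381*105 + (-11 + 6*(-2)) = -145005 + (-11 - 12) = -145005 - 23 = -145028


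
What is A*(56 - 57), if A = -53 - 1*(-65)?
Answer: -12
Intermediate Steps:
A = 12 (A = -53 + 65 = 12)
A*(56 - 57) = 12*(56 - 57) = 12*(-1) = -12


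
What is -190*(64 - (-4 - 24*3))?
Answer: -26600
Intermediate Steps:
-190*(64 - (-4 - 24*3)) = -190*(64 - (-4 - 4*18)) = -190*(64 - (-4 - 72)) = -190*(64 - 1*(-76)) = -190*(64 + 76) = -190*140 = -26600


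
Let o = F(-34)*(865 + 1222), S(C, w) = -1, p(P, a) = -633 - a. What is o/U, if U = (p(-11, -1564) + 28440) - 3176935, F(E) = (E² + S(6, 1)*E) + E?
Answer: -603143/786891 ≈ -0.76649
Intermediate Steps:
F(E) = E² (F(E) = (E² - E) + E = E²)
U = -3147564 (U = ((-633 - 1*(-1564)) + 28440) - 3176935 = ((-633 + 1564) + 28440) - 3176935 = (931 + 28440) - 3176935 = 29371 - 3176935 = -3147564)
o = 2412572 (o = (-34)²*(865 + 1222) = 1156*2087 = 2412572)
o/U = 2412572/(-3147564) = 2412572*(-1/3147564) = -603143/786891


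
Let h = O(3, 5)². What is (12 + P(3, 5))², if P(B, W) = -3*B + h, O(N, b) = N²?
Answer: 7056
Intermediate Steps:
h = 81 (h = (3²)² = 9² = 81)
P(B, W) = 81 - 3*B (P(B, W) = -3*B + 81 = 81 - 3*B)
(12 + P(3, 5))² = (12 + (81 - 3*3))² = (12 + (81 - 9))² = (12 + 72)² = 84² = 7056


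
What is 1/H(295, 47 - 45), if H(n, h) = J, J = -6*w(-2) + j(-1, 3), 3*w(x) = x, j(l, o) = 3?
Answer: 1/7 ≈ 0.14286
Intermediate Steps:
w(x) = x/3
J = 7 (J = -2*(-2) + 3 = -6*(-2/3) + 3 = 4 + 3 = 7)
H(n, h) = 7
1/H(295, 47 - 45) = 1/7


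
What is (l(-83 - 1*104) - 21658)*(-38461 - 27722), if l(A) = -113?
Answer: 1440870093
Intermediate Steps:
(l(-83 - 1*104) - 21658)*(-38461 - 27722) = (-113 - 21658)*(-38461 - 27722) = -21771*(-66183) = 1440870093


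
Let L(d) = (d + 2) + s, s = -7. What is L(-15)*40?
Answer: -800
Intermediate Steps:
L(d) = -5 + d (L(d) = (d + 2) - 7 = (2 + d) - 7 = -5 + d)
L(-15)*40 = (-5 - 15)*40 = -20*40 = -800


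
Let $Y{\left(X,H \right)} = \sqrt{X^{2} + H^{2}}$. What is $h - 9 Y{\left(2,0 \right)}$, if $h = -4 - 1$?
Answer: $-23$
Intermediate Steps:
$Y{\left(X,H \right)} = \sqrt{H^{2} + X^{2}}$
$h = -5$ ($h = -4 - 1 = -5$)
$h - 9 Y{\left(2,0 \right)} = -5 - 9 \sqrt{0^{2} + 2^{2}} = -5 - 9 \sqrt{0 + 4} = -5 - 9 \sqrt{4} = -5 - 18 = -23$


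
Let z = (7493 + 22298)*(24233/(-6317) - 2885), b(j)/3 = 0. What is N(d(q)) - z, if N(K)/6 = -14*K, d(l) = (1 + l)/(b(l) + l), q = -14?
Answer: 543648852672/6317 ≈ 8.6061e+7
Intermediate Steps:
b(j) = 0 (b(j) = 3*0 = 0)
d(l) = (1 + l)/l (d(l) = (1 + l)/(0 + l) = (1 + l)/l)
N(K) = -84*K (N(K) = 6*(-14*K) = -84*K)
z = -543649345398/6317 (z = 29791*(24233*(-1/6317) - 2885) = 29791*(-24233/6317 - 2885) = 29791*(-18248778/6317) = -543649345398/6317 ≈ -8.6061e+7)
N(d(q)) - z = -84*(1 - 14)/(-14) - 1*(-543649345398/6317) = -(-6)*(-13) + 543649345398/6317 = -84*13/14 + 543649345398/6317 = -78 + 543649345398/6317 = 543648852672/6317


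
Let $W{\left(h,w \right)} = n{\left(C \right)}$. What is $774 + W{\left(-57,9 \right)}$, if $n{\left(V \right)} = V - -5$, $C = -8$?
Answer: $771$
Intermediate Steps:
$n{\left(V \right)} = 5 + V$ ($n{\left(V \right)} = V + 5 = 5 + V$)
$W{\left(h,w \right)} = -3$ ($W{\left(h,w \right)} = 5 - 8 = -3$)
$774 + W{\left(-57,9 \right)} = 774 - 3 = 771$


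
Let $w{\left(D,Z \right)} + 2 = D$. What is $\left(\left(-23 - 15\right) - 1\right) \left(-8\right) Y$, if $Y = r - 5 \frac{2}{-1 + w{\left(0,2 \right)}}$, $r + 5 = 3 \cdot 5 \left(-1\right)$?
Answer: $-5200$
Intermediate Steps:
$w{\left(D,Z \right)} = -2 + D$
$r = -20$ ($r = -5 + 3 \cdot 5 \left(-1\right) = -5 + 15 \left(-1\right) = -5 - 15 = -20$)
$Y = - \frac{50}{3}$ ($Y = -20 - 5 \frac{2}{-1 + \left(-2 + 0\right)} = -20 - 5 \frac{2}{-1 - 2} = -20 - 5 \frac{2}{-3} = -20 - 5 \cdot 2 \left(- \frac{1}{3}\right) = -20 - - \frac{10}{3} = -20 + \frac{10}{3} = - \frac{50}{3} \approx -16.667$)
$\left(\left(-23 - 15\right) - 1\right) \left(-8\right) Y = \left(\left(-23 - 15\right) - 1\right) \left(-8\right) \left(- \frac{50}{3}\right) = \left(-38 - 1\right) \left(-8\right) \left(- \frac{50}{3}\right) = \left(-39\right) \left(-8\right) \left(- \frac{50}{3}\right) = 312 \left(- \frac{50}{3}\right) = -5200$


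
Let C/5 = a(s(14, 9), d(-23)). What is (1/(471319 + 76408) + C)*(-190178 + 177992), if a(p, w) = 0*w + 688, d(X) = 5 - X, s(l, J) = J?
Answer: -22960628215866/547727 ≈ -4.1920e+7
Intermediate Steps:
a(p, w) = 688 (a(p, w) = 0 + 688 = 688)
C = 3440 (C = 5*688 = 3440)
(1/(471319 + 76408) + C)*(-190178 + 177992) = (1/(471319 + 76408) + 3440)*(-190178 + 177992) = (1/547727 + 3440)*(-12186) = (1884180881/547727)*(-12186) = -22960628215866/547727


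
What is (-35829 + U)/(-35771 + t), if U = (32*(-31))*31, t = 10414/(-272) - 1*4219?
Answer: 9055016/5443847 ≈ 1.6633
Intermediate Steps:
t = -578991/136 (t = 10414*(-1/272) - 4219 = -5207/136 - 4219 = -578991/136 ≈ -4257.3)
U = -30752 (U = -992*31 = -30752)
(-35829 + U)/(-35771 + t) = (-35829 - 30752)/(-35771 - 578991/136) = -66581/(-5443847/136) = -66581*(-136/5443847) = 9055016/5443847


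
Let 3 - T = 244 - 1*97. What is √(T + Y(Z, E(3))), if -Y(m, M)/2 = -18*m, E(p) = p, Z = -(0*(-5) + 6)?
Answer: 6*I*√10 ≈ 18.974*I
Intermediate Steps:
Z = -6 (Z = -(0 + 6) = -1*6 = -6)
Y(m, M) = 36*m (Y(m, M) = -(-36)*m = 36*m)
T = -144 (T = 3 - (244 - 1*97) = 3 - (244 - 97) = 3 - 1*147 = 3 - 147 = -144)
√(T + Y(Z, E(3))) = √(-144 + 36*(-6)) = √(-144 - 216) = √(-360) = 6*I*√10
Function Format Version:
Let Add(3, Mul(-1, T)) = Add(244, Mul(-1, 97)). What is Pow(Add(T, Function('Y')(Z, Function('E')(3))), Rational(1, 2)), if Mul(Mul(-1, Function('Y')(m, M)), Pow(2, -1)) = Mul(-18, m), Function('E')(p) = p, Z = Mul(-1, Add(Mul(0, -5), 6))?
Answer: Mul(6, I, Pow(10, Rational(1, 2))) ≈ Mul(18.974, I)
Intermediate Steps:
Z = -6 (Z = Mul(-1, Add(0, 6)) = Mul(-1, 6) = -6)
Function('Y')(m, M) = Mul(36, m) (Function('Y')(m, M) = Mul(-2, Mul(-18, m)) = Mul(36, m))
T = -144 (T = Add(3, Mul(-1, Add(244, Mul(-1, 97)))) = Add(3, Mul(-1, Add(244, -97))) = Add(3, Mul(-1, 147)) = Add(3, -147) = -144)
Pow(Add(T, Function('Y')(Z, Function('E')(3))), Rational(1, 2)) = Pow(Add(-144, Mul(36, -6)), Rational(1, 2)) = Pow(Add(-144, -216), Rational(1, 2)) = Pow(-360, Rational(1, 2)) = Mul(6, I, Pow(10, Rational(1, 2)))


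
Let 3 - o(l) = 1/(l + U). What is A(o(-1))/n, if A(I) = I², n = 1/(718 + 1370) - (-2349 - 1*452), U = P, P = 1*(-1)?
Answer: 25578/5848489 ≈ 0.0043734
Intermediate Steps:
P = -1
U = -1
o(l) = 3 - 1/(-1 + l) (o(l) = 3 - 1/(l - 1) = 3 - 1/(-1 + l))
n = 5848489/2088 (n = 1/2088 - (-2349 - 452) = 1/2088 - 1*(-2801) = 1/2088 + 2801 = 5848489/2088 ≈ 2801.0)
A(o(-1))/n = ((-4 + 3*(-1))/(-1 - 1))²/(5848489/2088) = ((-4 - 3)/(-2))²*(2088/5848489) = (-½*(-7))²*(2088/5848489) = (7/2)²*(2088/5848489) = (49/4)*(2088/5848489) = 25578/5848489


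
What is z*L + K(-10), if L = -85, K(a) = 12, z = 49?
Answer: -4153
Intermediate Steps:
z*L + K(-10) = 49*(-85) + 12 = -4165 + 12 = -4153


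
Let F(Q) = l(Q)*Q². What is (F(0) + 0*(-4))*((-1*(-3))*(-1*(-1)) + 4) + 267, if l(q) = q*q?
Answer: 267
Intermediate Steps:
l(q) = q²
F(Q) = Q⁴ (F(Q) = Q²*Q² = Q⁴)
(F(0) + 0*(-4))*((-1*(-3))*(-1*(-1)) + 4) + 267 = (0⁴ + 0*(-4))*((-1*(-3))*(-1*(-1)) + 4) + 267 = (0 + 0)*(3*1 + 4) + 267 = 0*(3 + 4) + 267 = 0*7 + 267 = 0 + 267 = 267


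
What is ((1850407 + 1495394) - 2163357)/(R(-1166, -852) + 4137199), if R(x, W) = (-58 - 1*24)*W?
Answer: 1182444/4207063 ≈ 0.28106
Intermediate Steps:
R(x, W) = -82*W (R(x, W) = (-58 - 24)*W = -82*W)
((1850407 + 1495394) - 2163357)/(R(-1166, -852) + 4137199) = ((1850407 + 1495394) - 2163357)/(-82*(-852) + 4137199) = (3345801 - 2163357)/(69864 + 4137199) = 1182444/4207063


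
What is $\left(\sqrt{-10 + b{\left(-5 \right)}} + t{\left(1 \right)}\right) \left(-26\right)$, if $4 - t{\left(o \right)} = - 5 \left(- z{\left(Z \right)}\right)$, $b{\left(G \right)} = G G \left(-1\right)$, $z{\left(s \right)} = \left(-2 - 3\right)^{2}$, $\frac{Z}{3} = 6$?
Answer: $3146 - 26 i \sqrt{35} \approx 3146.0 - 153.82 i$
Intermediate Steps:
$Z = 18$ ($Z = 3 \cdot 6 = 18$)
$z{\left(s \right)} = 25$ ($z{\left(s \right)} = \left(-5\right)^{2} = 25$)
$b{\left(G \right)} = - G^{2}$ ($b{\left(G \right)} = G^{2} \left(-1\right) = - G^{2}$)
$t{\left(o \right)} = -121$ ($t{\left(o \right)} = 4 - - 5 \left(\left(-1\right) 25\right) = 4 - \left(-5\right) \left(-25\right) = 4 - 125 = -121$)
$\left(\sqrt{-10 + b{\left(-5 \right)}} + t{\left(1 \right)}\right) \left(-26\right) = \left(\sqrt{-10 - \left(-5\right)^{2}} - 121\right) \left(-26\right) = \left(\sqrt{-10 - 25} - 121\right) \left(-26\right) = \left(\sqrt{-35} - 121\right) \left(-26\right) = \left(i \sqrt{35} - 121\right) \left(-26\right) = \left(-121 + i \sqrt{35}\right) \left(-26\right) = 3146 - 26 i \sqrt{35}$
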